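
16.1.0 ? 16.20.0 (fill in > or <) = <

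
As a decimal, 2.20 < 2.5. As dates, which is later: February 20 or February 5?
February 20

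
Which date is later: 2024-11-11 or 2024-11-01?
2024-11-11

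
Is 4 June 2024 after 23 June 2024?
No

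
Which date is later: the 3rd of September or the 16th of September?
the 16th of September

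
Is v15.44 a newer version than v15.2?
Yes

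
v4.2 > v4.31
False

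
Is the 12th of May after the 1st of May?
Yes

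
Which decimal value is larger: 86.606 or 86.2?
86.606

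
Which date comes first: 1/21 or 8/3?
1/21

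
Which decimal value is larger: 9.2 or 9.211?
9.211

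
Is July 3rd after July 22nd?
No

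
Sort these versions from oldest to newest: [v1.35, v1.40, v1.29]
[v1.29, v1.35, v1.40]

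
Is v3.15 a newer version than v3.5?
Yes. Version numbers are compared segment by segment as integers, not as decimals: minor version 15 > 5, so v3.15 > v3.5 (even though the decimal 3.15 < 3.5).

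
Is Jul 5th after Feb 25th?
Yes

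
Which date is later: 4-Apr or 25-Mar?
4-Apr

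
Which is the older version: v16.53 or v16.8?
v16.8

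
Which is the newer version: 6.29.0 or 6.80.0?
6.80.0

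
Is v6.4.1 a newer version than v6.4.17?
No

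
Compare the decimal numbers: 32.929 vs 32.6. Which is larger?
32.929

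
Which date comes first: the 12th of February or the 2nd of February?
the 2nd of February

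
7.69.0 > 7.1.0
True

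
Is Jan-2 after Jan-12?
No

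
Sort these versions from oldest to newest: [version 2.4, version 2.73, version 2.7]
[version 2.4, version 2.7, version 2.73]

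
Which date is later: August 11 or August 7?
August 11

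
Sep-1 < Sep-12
True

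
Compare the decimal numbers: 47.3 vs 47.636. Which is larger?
47.636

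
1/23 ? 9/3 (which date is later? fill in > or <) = <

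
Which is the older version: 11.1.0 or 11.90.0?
11.1.0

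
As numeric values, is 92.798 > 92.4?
True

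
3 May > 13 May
False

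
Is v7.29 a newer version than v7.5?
Yes. Version numbers are compared segment by segment as integers, not as decimals: minor version 29 > 5, so v7.29 > v7.5 (even though the decimal 7.29 < 7.5).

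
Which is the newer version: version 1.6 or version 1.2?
version 1.6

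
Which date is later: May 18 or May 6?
May 18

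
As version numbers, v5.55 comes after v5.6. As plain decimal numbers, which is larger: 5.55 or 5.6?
5.6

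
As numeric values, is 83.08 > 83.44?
False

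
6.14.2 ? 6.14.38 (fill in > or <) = <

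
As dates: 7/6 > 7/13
False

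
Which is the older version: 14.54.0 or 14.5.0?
14.5.0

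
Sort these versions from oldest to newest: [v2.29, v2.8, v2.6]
[v2.6, v2.8, v2.29]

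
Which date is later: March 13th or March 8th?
March 13th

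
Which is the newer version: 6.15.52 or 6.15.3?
6.15.52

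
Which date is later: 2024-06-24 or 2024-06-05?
2024-06-24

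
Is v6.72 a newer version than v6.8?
Yes. Version numbers are compared segment by segment as integers, not as decimals: minor version 72 > 8, so v6.72 > v6.8 (even though the decimal 6.72 < 6.8).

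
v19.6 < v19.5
False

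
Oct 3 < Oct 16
True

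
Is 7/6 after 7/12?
No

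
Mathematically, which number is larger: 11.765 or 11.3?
11.765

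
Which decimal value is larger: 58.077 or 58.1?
58.1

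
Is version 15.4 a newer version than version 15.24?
No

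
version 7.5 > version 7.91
False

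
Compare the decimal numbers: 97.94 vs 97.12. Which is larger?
97.94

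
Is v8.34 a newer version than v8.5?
Yes. Version numbers are compared segment by segment as integers, not as decimals: minor version 34 > 5, so v8.34 > v8.5 (even though the decimal 8.34 < 8.5).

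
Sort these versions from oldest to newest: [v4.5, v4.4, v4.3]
[v4.3, v4.4, v4.5]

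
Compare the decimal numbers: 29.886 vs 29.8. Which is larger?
29.886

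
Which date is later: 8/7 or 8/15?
8/15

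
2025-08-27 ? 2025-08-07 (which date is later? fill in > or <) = >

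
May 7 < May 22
True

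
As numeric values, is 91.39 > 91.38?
True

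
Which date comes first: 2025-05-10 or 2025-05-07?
2025-05-07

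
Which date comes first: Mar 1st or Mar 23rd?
Mar 1st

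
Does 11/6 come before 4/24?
No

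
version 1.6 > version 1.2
True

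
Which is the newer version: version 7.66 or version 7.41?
version 7.66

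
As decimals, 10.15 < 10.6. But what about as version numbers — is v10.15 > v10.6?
True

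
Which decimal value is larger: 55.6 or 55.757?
55.757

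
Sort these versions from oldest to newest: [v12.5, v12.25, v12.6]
[v12.5, v12.6, v12.25]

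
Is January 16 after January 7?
Yes. Day 16 comes after day 7 in January — this is a date comparison, not a decimal one (the decimal 1.16 would be smaller than 1.7).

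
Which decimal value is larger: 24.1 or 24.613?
24.613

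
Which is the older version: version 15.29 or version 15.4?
version 15.4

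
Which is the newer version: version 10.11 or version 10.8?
version 10.11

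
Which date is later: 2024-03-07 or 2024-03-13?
2024-03-13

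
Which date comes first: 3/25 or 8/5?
3/25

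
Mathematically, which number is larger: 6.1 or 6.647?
6.647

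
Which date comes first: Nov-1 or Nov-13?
Nov-1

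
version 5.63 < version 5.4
False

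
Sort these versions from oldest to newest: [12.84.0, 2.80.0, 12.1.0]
[2.80.0, 12.1.0, 12.84.0]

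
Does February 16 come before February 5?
No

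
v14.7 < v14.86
True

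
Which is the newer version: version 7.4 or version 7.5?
version 7.5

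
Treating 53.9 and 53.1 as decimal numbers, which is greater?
53.9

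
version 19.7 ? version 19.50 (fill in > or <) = <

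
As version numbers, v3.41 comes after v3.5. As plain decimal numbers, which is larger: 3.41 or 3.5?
3.5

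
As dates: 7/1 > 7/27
False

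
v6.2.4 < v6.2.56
True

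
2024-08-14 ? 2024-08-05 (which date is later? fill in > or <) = >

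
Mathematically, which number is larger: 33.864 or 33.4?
33.864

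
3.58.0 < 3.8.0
False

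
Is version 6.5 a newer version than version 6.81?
No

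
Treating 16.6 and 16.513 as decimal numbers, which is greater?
16.6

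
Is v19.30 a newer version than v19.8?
Yes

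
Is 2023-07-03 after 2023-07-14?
No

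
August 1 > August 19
False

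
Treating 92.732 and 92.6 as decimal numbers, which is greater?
92.732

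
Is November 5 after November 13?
No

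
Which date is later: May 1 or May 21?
May 21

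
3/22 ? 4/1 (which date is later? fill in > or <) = <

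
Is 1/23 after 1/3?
Yes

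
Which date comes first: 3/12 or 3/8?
3/8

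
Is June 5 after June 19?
No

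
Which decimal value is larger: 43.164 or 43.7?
43.7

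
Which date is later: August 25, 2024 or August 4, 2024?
August 25, 2024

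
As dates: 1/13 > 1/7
True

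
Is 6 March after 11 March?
No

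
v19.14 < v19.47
True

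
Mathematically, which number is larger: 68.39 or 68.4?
68.4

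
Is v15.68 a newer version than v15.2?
Yes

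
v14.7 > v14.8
False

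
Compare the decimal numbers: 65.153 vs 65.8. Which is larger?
65.8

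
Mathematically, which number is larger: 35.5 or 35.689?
35.689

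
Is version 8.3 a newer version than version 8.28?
No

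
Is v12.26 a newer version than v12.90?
No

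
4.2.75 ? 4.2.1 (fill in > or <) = >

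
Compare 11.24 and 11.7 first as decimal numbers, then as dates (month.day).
As decimals: 11.24 < 11.7. As dates: 11/24 is later than 11/7 (day 24 > day 7).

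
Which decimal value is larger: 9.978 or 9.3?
9.978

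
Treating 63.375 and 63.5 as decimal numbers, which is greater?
63.5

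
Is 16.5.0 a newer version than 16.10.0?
No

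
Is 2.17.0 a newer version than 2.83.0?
No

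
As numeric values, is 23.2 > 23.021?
True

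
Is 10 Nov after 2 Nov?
Yes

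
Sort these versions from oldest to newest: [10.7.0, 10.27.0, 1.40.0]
[1.40.0, 10.7.0, 10.27.0]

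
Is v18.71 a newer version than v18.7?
Yes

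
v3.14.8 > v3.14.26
False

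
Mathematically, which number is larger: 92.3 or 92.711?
92.711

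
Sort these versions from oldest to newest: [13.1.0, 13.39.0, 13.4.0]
[13.1.0, 13.4.0, 13.39.0]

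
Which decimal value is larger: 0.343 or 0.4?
0.4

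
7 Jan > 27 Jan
False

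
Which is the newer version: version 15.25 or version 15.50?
version 15.50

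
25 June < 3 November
True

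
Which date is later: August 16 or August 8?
August 16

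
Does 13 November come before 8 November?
No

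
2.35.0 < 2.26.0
False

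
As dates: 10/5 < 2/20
False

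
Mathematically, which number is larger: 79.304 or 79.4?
79.4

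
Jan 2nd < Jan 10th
True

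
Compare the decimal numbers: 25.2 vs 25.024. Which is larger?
25.2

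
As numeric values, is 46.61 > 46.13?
True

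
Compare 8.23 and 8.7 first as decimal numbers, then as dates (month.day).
As decimals: 8.23 < 8.7. As dates: 8/23 is later than 8/7 (day 23 > day 7).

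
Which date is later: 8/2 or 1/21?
8/2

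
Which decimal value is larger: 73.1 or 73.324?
73.324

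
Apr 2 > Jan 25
True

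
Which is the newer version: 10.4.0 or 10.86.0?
10.86.0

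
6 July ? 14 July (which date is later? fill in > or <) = <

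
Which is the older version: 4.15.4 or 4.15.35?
4.15.4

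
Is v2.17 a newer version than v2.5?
Yes. Version numbers are compared segment by segment as integers, not as decimals: minor version 17 > 5, so v2.17 > v2.5 (even though the decimal 2.17 < 2.5).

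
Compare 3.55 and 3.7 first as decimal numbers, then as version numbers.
As decimals: 3.55 < 3.7. As versions: v3.55 > v3.7 (minor version 55 > 7).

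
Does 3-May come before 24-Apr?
No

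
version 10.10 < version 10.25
True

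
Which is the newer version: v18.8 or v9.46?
v18.8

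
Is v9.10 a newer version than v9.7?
Yes. Version numbers are compared segment by segment as integers, not as decimals: minor version 10 > 7, so v9.10 > v9.7 (even though the decimal 9.10 < 9.7).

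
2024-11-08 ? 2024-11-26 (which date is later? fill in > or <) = <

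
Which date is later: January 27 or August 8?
August 8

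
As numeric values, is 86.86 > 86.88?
False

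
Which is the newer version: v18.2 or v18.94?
v18.94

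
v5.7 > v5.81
False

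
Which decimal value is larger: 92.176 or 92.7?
92.7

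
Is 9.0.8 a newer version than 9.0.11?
No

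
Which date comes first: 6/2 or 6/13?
6/2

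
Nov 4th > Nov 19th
False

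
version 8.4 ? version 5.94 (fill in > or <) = >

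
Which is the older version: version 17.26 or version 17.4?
version 17.4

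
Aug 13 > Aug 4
True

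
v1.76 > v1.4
True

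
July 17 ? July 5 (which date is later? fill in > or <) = >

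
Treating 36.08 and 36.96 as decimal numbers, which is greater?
36.96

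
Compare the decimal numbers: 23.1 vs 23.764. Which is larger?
23.764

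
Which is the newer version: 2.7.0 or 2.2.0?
2.7.0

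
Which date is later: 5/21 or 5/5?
5/21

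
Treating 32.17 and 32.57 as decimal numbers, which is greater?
32.57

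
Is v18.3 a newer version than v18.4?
No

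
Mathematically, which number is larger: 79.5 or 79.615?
79.615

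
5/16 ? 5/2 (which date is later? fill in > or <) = >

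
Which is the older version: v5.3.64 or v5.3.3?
v5.3.3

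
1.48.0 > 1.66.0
False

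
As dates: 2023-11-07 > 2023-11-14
False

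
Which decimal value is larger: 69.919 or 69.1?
69.919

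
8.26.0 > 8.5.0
True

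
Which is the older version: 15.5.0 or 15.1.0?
15.1.0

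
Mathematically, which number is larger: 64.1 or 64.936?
64.936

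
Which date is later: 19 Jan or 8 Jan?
19 Jan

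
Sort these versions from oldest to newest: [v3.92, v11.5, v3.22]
[v3.22, v3.92, v11.5]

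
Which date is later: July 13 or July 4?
July 13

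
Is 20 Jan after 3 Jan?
Yes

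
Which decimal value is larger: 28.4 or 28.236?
28.4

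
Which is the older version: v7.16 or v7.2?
v7.2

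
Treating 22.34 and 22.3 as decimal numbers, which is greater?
22.34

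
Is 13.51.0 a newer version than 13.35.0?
Yes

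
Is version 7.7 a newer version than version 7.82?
No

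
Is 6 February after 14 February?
No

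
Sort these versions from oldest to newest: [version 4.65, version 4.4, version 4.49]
[version 4.4, version 4.49, version 4.65]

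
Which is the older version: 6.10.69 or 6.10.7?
6.10.7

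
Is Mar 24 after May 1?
No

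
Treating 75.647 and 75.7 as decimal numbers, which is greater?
75.7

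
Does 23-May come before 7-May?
No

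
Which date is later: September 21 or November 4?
November 4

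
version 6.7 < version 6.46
True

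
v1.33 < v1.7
False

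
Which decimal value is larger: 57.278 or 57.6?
57.6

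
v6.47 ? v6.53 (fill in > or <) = <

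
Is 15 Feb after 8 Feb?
Yes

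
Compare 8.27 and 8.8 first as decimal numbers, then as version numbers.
As decimals: 8.27 < 8.8. As versions: v8.27 > v8.8 (minor version 27 > 8).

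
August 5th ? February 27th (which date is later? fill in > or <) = >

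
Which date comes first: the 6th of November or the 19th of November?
the 6th of November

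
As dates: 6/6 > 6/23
False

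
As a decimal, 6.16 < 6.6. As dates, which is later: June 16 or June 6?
June 16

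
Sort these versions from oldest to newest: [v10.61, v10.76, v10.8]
[v10.8, v10.61, v10.76]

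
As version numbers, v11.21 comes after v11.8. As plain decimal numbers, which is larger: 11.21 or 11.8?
11.8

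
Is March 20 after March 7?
Yes. Day 20 comes after day 7 in March — this is a date comparison, not a decimal one (the decimal 3.20 would be smaller than 3.7).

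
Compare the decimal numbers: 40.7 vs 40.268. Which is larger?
40.7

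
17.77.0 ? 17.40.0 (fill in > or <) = >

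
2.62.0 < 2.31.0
False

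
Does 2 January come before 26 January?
Yes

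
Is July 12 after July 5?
Yes. Day 12 comes after day 5 in July — this is a date comparison, not a decimal one (the decimal 7.12 would be smaller than 7.5).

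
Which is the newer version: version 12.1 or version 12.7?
version 12.7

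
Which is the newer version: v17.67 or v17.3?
v17.67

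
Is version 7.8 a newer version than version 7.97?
No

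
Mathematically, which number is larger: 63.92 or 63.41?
63.92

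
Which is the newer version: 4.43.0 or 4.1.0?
4.43.0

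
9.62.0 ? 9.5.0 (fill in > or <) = >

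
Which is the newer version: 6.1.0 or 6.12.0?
6.12.0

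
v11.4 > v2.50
True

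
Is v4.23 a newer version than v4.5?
Yes. Version numbers are compared segment by segment as integers, not as decimals: minor version 23 > 5, so v4.23 > v4.5 (even though the decimal 4.23 < 4.5).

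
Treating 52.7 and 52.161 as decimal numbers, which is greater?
52.7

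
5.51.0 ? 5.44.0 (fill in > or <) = >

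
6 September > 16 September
False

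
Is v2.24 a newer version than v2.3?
Yes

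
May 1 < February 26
False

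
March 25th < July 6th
True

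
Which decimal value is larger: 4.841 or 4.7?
4.841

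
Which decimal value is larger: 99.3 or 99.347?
99.347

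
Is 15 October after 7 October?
Yes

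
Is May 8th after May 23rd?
No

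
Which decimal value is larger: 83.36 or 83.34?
83.36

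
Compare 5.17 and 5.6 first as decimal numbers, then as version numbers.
As decimals: 5.17 < 5.6. As versions: v5.17 > v5.6 (minor version 17 > 6).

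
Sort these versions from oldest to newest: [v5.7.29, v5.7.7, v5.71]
[v5.7.7, v5.7.29, v5.71]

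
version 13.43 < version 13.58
True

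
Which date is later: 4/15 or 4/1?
4/15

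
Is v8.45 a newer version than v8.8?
Yes. Version numbers are compared segment by segment as integers, not as decimals: minor version 45 > 8, so v8.45 > v8.8 (even though the decimal 8.45 < 8.8).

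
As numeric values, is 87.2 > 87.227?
False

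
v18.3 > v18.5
False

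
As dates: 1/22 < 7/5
True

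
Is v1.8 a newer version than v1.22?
No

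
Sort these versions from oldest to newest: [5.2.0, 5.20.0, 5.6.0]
[5.2.0, 5.6.0, 5.20.0]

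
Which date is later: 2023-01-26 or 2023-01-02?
2023-01-26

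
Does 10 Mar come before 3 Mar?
No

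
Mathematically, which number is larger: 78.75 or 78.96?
78.96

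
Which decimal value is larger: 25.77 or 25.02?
25.77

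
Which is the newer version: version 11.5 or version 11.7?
version 11.7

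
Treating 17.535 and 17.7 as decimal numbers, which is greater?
17.7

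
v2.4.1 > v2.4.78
False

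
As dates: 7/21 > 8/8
False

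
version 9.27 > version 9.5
True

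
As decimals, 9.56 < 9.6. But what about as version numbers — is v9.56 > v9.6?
True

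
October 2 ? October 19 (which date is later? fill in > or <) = <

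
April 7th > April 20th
False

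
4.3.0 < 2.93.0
False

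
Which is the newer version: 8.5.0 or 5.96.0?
8.5.0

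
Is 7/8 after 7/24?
No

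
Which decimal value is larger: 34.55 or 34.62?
34.62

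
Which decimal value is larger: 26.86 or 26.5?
26.86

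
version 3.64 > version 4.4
False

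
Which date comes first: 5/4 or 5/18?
5/4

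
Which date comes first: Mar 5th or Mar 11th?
Mar 5th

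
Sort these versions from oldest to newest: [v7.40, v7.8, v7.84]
[v7.8, v7.40, v7.84]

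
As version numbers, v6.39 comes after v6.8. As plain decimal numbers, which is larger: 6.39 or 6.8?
6.8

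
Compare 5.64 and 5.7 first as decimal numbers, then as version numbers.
As decimals: 5.64 < 5.7. As versions: v5.64 > v5.7 (minor version 64 > 7).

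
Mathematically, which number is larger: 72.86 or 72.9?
72.9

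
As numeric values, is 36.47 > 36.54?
False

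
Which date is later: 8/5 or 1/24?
8/5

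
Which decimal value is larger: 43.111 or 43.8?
43.8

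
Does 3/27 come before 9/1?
Yes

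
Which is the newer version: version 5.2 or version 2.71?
version 5.2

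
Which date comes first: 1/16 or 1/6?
1/6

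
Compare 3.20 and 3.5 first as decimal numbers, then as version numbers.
As decimals: 3.20 < 3.5. As versions: v3.20 > v3.5 (minor version 20 > 5).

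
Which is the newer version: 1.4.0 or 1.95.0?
1.95.0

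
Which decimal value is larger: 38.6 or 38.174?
38.6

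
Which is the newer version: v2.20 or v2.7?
v2.20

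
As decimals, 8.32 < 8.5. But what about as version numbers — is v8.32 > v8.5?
True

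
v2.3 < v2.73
True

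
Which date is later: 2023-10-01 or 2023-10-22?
2023-10-22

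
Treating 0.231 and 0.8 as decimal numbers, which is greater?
0.8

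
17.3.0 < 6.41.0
False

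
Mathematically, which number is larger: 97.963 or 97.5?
97.963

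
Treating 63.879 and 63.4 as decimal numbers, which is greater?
63.879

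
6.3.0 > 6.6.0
False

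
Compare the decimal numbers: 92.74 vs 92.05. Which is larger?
92.74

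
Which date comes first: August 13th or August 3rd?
August 3rd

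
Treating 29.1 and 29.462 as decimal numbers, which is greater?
29.462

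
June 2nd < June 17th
True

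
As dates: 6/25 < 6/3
False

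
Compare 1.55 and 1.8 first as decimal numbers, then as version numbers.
As decimals: 1.55 < 1.8. As versions: v1.55 > v1.8 (minor version 55 > 8).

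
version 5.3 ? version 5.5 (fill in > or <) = <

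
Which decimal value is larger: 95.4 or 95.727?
95.727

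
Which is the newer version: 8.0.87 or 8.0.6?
8.0.87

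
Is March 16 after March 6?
Yes. Day 16 comes after day 6 in March — this is a date comparison, not a decimal one (the decimal 3.16 would be smaller than 3.6).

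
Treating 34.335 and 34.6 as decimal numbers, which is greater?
34.6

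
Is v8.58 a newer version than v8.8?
Yes. Version numbers are compared segment by segment as integers, not as decimals: minor version 58 > 8, so v8.58 > v8.8 (even though the decimal 8.58 < 8.8).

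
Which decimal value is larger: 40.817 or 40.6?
40.817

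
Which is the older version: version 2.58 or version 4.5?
version 2.58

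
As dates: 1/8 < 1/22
True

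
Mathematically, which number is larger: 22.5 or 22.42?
22.5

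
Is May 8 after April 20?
Yes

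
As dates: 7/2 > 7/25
False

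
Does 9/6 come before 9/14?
Yes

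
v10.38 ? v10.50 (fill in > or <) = <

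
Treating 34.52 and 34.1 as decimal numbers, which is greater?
34.52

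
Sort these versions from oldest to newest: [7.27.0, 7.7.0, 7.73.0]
[7.7.0, 7.27.0, 7.73.0]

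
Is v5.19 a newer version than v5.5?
Yes. Version numbers are compared segment by segment as integers, not as decimals: minor version 19 > 5, so v5.19 > v5.5 (even though the decimal 5.19 < 5.5).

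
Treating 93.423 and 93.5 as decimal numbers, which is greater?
93.5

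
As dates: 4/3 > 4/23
False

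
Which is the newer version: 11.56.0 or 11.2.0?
11.56.0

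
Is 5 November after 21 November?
No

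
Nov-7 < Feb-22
False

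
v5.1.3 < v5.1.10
True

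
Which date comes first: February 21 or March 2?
February 21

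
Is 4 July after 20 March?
Yes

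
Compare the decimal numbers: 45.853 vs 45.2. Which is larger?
45.853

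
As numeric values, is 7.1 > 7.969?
False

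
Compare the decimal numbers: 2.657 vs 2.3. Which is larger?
2.657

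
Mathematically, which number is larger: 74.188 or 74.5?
74.5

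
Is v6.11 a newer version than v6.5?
Yes. Version numbers are compared segment by segment as integers, not as decimals: minor version 11 > 5, so v6.11 > v6.5 (even though the decimal 6.11 < 6.5).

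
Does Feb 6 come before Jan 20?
No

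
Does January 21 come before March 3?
Yes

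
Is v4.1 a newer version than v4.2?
No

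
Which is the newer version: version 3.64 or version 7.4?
version 7.4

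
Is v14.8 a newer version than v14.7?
Yes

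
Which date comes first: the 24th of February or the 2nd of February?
the 2nd of February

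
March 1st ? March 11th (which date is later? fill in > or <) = <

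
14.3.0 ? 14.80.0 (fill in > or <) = <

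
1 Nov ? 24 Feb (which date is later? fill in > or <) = >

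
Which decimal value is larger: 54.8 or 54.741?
54.8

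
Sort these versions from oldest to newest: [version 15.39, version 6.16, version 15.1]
[version 6.16, version 15.1, version 15.39]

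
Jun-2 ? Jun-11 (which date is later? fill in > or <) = <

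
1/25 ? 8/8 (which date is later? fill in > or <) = <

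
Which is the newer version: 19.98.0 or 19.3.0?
19.98.0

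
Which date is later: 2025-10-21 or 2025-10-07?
2025-10-21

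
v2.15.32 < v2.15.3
False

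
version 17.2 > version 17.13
False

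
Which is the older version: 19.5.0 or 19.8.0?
19.5.0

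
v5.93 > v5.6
True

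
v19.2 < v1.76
False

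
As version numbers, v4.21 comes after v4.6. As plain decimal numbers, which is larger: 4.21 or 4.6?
4.6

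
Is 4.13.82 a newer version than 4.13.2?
Yes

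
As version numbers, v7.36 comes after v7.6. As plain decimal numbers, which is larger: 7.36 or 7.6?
7.6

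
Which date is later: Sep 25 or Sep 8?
Sep 25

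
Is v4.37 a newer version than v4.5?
Yes. Version numbers are compared segment by segment as integers, not as decimals: minor version 37 > 5, so v4.37 > v4.5 (even though the decimal 4.37 < 4.5).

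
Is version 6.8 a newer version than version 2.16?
Yes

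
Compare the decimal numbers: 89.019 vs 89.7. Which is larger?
89.7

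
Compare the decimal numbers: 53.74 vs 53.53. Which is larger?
53.74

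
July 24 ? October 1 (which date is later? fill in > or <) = <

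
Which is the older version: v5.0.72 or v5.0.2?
v5.0.2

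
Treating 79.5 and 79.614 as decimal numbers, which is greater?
79.614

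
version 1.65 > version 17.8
False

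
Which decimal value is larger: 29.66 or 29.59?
29.66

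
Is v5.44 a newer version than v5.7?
Yes. Version numbers are compared segment by segment as integers, not as decimals: minor version 44 > 7, so v5.44 > v5.7 (even though the decimal 5.44 < 5.7).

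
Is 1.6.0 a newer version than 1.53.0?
No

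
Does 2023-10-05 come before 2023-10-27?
Yes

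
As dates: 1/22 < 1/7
False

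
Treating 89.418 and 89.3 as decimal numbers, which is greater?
89.418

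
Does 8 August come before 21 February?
No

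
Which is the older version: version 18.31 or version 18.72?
version 18.31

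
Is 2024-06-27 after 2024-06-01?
Yes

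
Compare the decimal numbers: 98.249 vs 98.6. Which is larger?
98.6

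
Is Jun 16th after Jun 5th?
Yes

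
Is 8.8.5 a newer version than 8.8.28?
No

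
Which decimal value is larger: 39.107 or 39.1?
39.107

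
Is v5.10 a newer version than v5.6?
Yes. Version numbers are compared segment by segment as integers, not as decimals: minor version 10 > 6, so v5.10 > v5.6 (even though the decimal 5.10 < 5.6).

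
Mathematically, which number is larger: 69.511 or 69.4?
69.511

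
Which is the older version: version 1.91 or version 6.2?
version 1.91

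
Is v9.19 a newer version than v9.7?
Yes. Version numbers are compared segment by segment as integers, not as decimals: minor version 19 > 7, so v9.19 > v9.7 (even though the decimal 9.19 < 9.7).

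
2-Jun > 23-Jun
False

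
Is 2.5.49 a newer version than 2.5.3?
Yes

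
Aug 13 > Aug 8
True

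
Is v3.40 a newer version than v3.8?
Yes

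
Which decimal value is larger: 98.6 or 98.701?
98.701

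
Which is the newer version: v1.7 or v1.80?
v1.80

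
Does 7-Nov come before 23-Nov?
Yes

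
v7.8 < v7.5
False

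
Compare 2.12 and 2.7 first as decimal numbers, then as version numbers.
As decimals: 2.12 < 2.7. As versions: v2.12 > v2.7 (minor version 12 > 7).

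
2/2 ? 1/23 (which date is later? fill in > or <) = >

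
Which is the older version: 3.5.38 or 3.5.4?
3.5.4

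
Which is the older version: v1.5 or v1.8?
v1.5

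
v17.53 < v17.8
False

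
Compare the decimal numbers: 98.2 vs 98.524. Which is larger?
98.524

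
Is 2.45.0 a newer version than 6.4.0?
No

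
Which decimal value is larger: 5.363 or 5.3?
5.363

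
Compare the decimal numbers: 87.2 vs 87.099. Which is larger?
87.2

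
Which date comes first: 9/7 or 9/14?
9/7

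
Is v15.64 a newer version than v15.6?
Yes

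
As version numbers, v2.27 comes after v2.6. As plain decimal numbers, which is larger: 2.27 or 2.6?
2.6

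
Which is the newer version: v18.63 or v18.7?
v18.63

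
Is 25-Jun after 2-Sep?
No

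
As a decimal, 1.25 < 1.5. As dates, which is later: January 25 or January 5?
January 25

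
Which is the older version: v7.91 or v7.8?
v7.8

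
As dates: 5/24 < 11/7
True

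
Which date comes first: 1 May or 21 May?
1 May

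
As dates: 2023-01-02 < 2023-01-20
True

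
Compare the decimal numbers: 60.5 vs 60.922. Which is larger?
60.922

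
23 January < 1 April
True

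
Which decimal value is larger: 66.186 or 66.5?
66.5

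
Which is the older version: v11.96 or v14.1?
v11.96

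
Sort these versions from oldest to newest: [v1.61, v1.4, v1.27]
[v1.4, v1.27, v1.61]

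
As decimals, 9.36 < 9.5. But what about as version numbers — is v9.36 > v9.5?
True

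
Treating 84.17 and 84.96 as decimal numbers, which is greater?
84.96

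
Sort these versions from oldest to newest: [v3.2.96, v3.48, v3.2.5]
[v3.2.5, v3.2.96, v3.48]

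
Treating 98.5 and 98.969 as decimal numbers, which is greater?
98.969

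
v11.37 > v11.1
True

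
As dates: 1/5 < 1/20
True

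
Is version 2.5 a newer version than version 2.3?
Yes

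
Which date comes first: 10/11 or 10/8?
10/8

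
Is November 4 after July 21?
Yes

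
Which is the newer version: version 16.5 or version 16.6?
version 16.6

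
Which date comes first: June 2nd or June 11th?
June 2nd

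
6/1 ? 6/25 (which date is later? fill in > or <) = <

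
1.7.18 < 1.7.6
False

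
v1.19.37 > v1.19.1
True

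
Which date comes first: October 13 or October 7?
October 7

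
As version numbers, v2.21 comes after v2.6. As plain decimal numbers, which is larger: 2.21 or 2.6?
2.6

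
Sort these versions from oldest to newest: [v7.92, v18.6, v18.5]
[v7.92, v18.5, v18.6]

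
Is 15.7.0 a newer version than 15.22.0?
No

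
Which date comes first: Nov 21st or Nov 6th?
Nov 6th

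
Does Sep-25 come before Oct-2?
Yes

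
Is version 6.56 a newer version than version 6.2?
Yes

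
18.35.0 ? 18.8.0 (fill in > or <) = >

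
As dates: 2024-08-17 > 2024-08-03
True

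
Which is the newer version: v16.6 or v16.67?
v16.67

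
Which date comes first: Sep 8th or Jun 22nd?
Jun 22nd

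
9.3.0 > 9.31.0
False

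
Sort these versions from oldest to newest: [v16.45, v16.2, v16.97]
[v16.2, v16.45, v16.97]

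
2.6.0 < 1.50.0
False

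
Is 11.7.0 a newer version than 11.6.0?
Yes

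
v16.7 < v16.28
True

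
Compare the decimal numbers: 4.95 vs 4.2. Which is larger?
4.95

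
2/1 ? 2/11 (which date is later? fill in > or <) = <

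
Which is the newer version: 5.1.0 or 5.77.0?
5.77.0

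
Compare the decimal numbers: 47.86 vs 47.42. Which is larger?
47.86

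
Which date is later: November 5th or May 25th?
November 5th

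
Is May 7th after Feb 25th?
Yes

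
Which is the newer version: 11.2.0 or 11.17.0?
11.17.0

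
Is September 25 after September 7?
Yes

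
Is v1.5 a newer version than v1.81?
No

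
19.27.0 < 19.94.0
True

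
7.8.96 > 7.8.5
True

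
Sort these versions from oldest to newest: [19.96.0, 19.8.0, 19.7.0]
[19.7.0, 19.8.0, 19.96.0]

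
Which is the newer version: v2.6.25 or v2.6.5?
v2.6.25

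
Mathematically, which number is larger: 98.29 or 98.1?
98.29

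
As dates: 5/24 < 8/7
True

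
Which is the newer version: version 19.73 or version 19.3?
version 19.73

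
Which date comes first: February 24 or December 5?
February 24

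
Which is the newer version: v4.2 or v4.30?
v4.30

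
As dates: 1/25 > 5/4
False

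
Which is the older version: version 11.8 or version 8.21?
version 8.21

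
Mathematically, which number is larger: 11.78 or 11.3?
11.78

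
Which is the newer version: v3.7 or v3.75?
v3.75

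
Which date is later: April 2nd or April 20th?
April 20th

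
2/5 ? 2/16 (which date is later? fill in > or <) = <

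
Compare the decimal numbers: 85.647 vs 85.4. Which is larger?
85.647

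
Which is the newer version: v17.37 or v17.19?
v17.37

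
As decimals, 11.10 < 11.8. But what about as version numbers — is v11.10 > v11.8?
True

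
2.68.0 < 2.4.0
False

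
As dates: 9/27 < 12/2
True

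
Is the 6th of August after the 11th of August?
No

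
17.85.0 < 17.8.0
False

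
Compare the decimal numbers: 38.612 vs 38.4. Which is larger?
38.612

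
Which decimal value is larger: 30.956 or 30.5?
30.956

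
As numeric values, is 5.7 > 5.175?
True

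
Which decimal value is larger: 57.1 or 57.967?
57.967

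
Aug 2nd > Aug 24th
False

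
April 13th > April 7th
True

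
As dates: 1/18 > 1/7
True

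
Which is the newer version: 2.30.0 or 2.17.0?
2.30.0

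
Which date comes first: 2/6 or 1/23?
1/23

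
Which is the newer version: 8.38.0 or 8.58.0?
8.58.0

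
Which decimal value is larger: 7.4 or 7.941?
7.941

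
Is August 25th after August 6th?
Yes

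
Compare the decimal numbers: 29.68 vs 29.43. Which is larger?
29.68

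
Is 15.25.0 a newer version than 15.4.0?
Yes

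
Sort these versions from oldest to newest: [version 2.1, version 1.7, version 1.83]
[version 1.7, version 1.83, version 2.1]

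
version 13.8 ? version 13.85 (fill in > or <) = <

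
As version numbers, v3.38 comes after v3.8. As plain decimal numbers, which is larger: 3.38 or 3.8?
3.8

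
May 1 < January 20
False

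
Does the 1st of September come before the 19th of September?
Yes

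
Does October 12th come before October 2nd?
No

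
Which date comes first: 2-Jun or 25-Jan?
25-Jan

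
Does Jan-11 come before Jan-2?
No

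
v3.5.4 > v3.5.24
False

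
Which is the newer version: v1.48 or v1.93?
v1.93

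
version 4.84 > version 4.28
True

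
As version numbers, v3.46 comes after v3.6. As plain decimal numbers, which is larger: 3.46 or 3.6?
3.6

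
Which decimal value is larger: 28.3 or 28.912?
28.912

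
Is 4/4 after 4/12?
No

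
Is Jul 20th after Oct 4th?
No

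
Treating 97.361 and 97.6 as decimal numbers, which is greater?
97.6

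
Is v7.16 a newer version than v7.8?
Yes. Version numbers are compared segment by segment as integers, not as decimals: minor version 16 > 8, so v7.16 > v7.8 (even though the decimal 7.16 < 7.8).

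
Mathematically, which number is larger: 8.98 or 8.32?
8.98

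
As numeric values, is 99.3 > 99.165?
True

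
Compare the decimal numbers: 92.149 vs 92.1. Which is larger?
92.149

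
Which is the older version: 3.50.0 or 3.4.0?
3.4.0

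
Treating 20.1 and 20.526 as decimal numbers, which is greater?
20.526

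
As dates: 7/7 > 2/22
True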